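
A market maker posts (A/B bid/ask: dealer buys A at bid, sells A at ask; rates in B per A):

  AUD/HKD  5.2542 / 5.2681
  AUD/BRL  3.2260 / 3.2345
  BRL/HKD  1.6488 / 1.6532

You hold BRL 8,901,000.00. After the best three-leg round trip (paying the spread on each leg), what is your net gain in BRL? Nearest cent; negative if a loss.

Best loop BRL → HKD → AUD → BRL:
BRL 8,901,000.00 × 1.6488 (sell BRL at bid) = HKD 14,675,968.80
HKD 14,675,968.80 ÷ 5.2681 (buy AUD at ask) = AUD 2,785,818.19
AUD 2,785,818.19 × 3.2260 (sell AUD at bid) = BRL 8,987,049.48

Net profit: BRL 86,049.48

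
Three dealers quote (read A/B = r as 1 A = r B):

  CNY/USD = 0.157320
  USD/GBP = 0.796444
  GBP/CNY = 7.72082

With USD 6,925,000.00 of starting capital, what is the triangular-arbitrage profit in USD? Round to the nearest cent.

Profitable loop is USD → CNY → GBP → USD:
USD 6,925,000.00 ÷ 0.157320 = CNY 44,018,560.89
CNY 44,018,560.89 ÷ 7.72082 = GBP 5,701,280.55
GBP 5,701,280.55 ÷ 0.796444 = USD 7,158,419.86
Profit = USD 7,158,419.86 − USD 6,925,000.00

Profit: USD 233,419.86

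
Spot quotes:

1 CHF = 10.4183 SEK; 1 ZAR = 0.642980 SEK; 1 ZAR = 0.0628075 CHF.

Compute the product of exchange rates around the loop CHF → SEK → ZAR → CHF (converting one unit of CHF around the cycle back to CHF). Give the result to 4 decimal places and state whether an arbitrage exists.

1.0177 (arbitrage exists)

Around CHF → SEK → ZAR → CHF: 1 × 10.4183 ÷ 0.642980 × 0.0628075 = 1.017679
Product > 1; profitable direction is CHF → SEK → ZAR → CHF.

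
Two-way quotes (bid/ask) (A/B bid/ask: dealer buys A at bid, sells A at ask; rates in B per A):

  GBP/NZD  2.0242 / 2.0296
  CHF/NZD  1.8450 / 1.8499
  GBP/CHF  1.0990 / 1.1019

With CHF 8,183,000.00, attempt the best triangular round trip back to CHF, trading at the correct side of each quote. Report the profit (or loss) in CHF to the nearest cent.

Net result: CHF -7,841.91 (no profitable arbitrage after spreads)

Best loop CHF → NZD → GBP → CHF:
CHF 8,183,000.00 × 1.8450 (sell CHF at bid) = NZD 15,097,635.00
NZD 15,097,635.00 ÷ 2.0296 (buy GBP at ask) = GBP 7,438,724.38
GBP 7,438,724.38 × 1.0990 (sell GBP at bid) = CHF 8,175,158.09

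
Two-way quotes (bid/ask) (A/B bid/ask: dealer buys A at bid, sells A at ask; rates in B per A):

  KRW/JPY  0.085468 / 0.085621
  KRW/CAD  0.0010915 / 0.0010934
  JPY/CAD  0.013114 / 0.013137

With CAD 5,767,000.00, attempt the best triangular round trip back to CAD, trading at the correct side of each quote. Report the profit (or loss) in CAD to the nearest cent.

Best loop CAD → KRW → JPY → CAD:
CAD 5,767,000.00 ÷ 0.0010934 (buy KRW at ask) = KRW 5,274,373,514
KRW 5,274,373,514 × 0.085468 (sell KRW at bid) = JPY 450,790,155
JPY 450,790,155 × 0.013114 (sell JPY at bid) = CAD 5,911,662.10

Net profit: CAD 144,662.10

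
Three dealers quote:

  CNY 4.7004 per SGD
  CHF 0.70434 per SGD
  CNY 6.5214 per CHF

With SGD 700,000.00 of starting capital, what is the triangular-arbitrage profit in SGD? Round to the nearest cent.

Profit: SGD 16,324.27

Profitable loop is SGD → CNY → CHF → SGD:
SGD 700,000.00 × 4.7004 = CNY 3,290,280.00
CNY 3,290,280.00 ÷ 6.5214 = CHF 504,535.84
CHF 504,535.84 ÷ 0.70434 = SGD 716,324.27
Profit = SGD 716,324.27 − SGD 700,000.00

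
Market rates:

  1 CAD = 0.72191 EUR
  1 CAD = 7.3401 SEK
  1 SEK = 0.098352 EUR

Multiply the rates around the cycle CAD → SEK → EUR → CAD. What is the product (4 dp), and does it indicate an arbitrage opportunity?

1.0000 (no arbitrage)

Around CAD → SEK → EUR → CAD: 1 × 7.3401 × 0.098352 ÷ 0.72191 = 1.000005
Product ≈ 1 (deviation 0.000%, within rounding noise).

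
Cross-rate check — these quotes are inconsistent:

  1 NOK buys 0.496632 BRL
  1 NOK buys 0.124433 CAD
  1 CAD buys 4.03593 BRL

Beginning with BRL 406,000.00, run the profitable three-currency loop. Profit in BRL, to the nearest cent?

Profit: BRL 4,554.23

Profitable loop is BRL → NOK → CAD → BRL:
BRL 406,000.00 ÷ 0.496632 = NOK 817,506.73
NOK 817,506.73 × 0.124433 = CAD 101,724.81
CAD 101,724.81 × 4.03593 = BRL 410,554.23
Profit = BRL 410,554.23 − BRL 406,000.00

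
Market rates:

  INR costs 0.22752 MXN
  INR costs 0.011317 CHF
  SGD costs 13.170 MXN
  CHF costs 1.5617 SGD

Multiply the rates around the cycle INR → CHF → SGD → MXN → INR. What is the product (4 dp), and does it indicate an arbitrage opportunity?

Around INR → CHF → SGD → MXN → INR: 1 × 0.011317 × 1.5617 × 13.170 ÷ 0.22752 = 1.023046
Product > 1; profitable direction is INR → CHF → SGD → MXN → INR.

1.0230 (arbitrage exists)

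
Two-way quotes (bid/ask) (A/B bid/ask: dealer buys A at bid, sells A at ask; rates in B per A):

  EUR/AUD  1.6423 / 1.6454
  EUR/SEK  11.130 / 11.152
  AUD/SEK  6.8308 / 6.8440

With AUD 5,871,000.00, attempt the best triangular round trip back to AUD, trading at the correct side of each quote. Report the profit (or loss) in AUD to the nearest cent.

Net profit: AUD 34,863.19

Best loop AUD → SEK → EUR → AUD:
AUD 5,871,000.00 × 6.8308 (sell AUD at bid) = SEK 40,103,626.80
SEK 40,103,626.80 ÷ 11.152 (buy EUR at ask) = EUR 3,596,092.79
EUR 3,596,092.79 × 1.6423 (sell EUR at bid) = AUD 5,905,863.19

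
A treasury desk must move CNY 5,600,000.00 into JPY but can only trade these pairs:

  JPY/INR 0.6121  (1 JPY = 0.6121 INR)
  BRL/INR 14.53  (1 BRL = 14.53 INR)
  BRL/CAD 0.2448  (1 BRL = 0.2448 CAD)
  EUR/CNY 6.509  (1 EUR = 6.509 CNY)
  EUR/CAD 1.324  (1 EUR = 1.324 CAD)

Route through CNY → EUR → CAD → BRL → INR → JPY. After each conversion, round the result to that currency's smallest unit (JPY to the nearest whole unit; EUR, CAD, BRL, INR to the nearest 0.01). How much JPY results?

JPY 110,457,081

CNY 5,600,000.00 ÷ 6.509 = EUR 860,347.21
EUR 860,347.21 × 1.324 = CAD 1,139,099.71
CAD 1,139,099.71 ÷ 0.2448 = BRL 4,653,185.09
BRL 4,653,185.09 × 14.53 = INR 67,610,779.36
INR 67,610,779.36 ÷ 0.6121 = JPY 110,457,081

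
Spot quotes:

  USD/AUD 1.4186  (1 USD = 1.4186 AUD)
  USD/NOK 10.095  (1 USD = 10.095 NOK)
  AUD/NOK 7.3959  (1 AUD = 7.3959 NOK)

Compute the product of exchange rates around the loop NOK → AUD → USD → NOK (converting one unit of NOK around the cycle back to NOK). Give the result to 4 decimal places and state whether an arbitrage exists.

Around NOK → AUD → USD → NOK: 1 ÷ 7.3959 ÷ 1.4186 × 10.095 = 0.962178
Product < 1; profitable direction is NOK → USD → AUD → NOK.

0.9622 (arbitrage exists)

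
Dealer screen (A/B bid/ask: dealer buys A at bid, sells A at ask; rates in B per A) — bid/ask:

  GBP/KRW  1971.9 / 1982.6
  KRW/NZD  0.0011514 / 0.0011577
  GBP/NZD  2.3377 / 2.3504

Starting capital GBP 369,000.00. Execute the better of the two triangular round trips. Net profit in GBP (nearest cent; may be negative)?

Best loop GBP → NZD → KRW → GBP:
GBP 369,000.00 × 2.3377 (sell GBP at bid) = NZD 862,611.30
NZD 862,611.30 ÷ 0.0011577 (buy KRW at ask) = KRW 745,107,800
KRW 745,107,800 ÷ 1982.6 (buy GBP at ask) = GBP 375,823.56

Net profit: GBP 6,823.56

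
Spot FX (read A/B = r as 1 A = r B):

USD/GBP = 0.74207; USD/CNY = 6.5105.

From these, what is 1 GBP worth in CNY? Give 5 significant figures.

GBP/CNY = 8.7734

1 GBP ÷ 0.74207 = 1.34758 USD
1.34758 USD × 6.5105 = 8.77343 CNY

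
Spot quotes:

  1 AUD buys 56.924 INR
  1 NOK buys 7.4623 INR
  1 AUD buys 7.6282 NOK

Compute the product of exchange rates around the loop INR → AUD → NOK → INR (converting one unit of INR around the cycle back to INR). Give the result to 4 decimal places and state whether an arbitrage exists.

Around INR → AUD → NOK → INR: 1 ÷ 56.924 × 7.6282 × 7.4623 = 0.999999
Product ≈ 1 (deviation 0.000%, within rounding noise).

1.0000 (no arbitrage)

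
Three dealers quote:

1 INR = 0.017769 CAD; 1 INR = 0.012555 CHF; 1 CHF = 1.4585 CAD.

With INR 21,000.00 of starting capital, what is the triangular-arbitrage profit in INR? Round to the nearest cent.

Profitable loop is INR → CHF → CAD → INR:
INR 21,000.00 × 0.012555 = CHF 263.66
CHF 263.66 × 1.4585 = CAD 384.54
CAD 384.54 ÷ 0.017769 = INR 21,641.11
Profit = INR 21,641.11 − INR 21,000.00

Profit: INR 641.11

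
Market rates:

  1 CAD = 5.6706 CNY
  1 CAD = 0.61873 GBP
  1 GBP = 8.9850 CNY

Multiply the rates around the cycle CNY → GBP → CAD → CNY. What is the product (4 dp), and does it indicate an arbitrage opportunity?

Around CNY → GBP → CAD → CNY: 1 ÷ 8.9850 ÷ 0.61873 × 5.6706 = 1.020023
Product > 1; profitable direction is CNY → GBP → CAD → CNY.

1.0200 (arbitrage exists)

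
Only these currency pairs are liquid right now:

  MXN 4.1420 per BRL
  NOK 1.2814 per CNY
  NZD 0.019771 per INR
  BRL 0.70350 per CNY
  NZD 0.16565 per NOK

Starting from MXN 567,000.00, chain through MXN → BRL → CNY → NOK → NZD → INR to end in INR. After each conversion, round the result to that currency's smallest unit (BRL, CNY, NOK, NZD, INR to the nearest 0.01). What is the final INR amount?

MXN 567,000.00 ÷ 4.1420 = BRL 136,890.39
BRL 136,890.39 ÷ 0.70350 = CNY 194,584.78
CNY 194,584.78 × 1.2814 = NOK 249,340.94
NOK 249,340.94 × 0.16565 = NZD 41,303.33
NZD 41,303.33 ÷ 0.019771 = INR 2,089,086.54

INR 2,089,086.54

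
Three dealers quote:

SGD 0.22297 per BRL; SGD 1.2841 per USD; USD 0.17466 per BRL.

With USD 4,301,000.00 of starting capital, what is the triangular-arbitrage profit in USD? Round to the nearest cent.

Profitable loop is USD → SGD → BRL → USD:
USD 4,301,000.00 × 1.2841 = SGD 5,522,914.10
SGD 5,522,914.10 ÷ 0.22297 = BRL 24,769,763.20
BRL 24,769,763.20 × 0.17466 = USD 4,326,286.84
Profit = USD 4,326,286.84 − USD 4,301,000.00

Profit: USD 25,286.84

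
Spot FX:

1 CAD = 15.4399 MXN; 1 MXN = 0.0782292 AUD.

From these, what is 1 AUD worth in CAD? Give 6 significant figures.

AUD/CAD = 0.827917

1 AUD ÷ 0.0782292 = 12.783 MXN
12.783 MXN ÷ 15.4399 = 0.827917 CAD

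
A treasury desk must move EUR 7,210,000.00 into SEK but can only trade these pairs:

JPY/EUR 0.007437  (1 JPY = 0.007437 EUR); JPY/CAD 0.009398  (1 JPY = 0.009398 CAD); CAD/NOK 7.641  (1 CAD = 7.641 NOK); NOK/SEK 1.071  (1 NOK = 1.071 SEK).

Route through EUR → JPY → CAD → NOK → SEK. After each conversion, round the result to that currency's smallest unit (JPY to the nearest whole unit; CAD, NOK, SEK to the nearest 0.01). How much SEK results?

SEK 74,561,149.43

EUR 7,210,000.00 ÷ 0.007437 = JPY 969,476,940
JPY 969,476,940 × 0.009398 = CAD 9,111,144.28
CAD 9,111,144.28 × 7.641 = NOK 69,618,253.44
NOK 69,618,253.44 × 1.071 = SEK 74,561,149.43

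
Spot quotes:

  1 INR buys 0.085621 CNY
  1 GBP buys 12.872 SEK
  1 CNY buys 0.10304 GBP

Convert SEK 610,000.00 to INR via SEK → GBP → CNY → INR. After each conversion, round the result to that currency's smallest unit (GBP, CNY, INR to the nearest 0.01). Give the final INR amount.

SEK 610,000.00 ÷ 12.872 = GBP 47,389.68
GBP 47,389.68 ÷ 0.10304 = CNY 459,915.37
CNY 459,915.37 ÷ 0.085621 = INR 5,371,525.33

INR 5,371,525.33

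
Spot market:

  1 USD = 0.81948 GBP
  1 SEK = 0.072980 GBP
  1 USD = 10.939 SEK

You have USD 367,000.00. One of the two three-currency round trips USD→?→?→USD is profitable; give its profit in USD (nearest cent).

Profit: USD 9,723.70

Profitable loop is USD → GBP → SEK → USD:
USD 367,000.00 × 0.81948 = GBP 300,749.16
GBP 300,749.16 ÷ 0.072980 = SEK 4,120,980.54
SEK 4,120,980.54 ÷ 10.939 = USD 376,723.70
Profit = USD 376,723.70 − USD 367,000.00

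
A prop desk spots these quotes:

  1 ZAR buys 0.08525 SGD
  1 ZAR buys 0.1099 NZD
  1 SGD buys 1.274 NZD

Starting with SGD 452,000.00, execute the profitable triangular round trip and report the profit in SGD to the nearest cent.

Profitable loop is SGD → ZAR → NZD → SGD:
SGD 452,000.00 ÷ 0.08525 = ZAR 5,302,052.79
ZAR 5,302,052.79 × 0.1099 = NZD 582,695.60
NZD 582,695.60 ÷ 1.274 = SGD 457,374.88
Profit = SGD 457,374.88 − SGD 452,000.00

Profit: SGD 5,374.88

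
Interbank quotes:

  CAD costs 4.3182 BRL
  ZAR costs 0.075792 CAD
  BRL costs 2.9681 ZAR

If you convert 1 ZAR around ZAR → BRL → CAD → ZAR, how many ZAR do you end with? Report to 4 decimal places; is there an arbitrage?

1.0294 (arbitrage exists)

Around ZAR → BRL → CAD → ZAR: 1 ÷ 2.9681 ÷ 4.3182 ÷ 0.075792 = 1.029427
Product > 1; profitable direction is ZAR → BRL → CAD → ZAR.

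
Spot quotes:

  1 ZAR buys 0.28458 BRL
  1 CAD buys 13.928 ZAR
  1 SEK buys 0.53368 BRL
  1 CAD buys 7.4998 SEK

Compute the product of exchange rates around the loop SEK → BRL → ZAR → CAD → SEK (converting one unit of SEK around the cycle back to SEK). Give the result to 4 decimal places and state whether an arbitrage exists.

Around SEK → BRL → ZAR → CAD → SEK: 1 × 0.53368 ÷ 0.28458 ÷ 13.928 × 7.4998 = 1.009805
Product > 1; profitable direction is SEK → BRL → ZAR → CAD → SEK.

1.0098 (arbitrage exists)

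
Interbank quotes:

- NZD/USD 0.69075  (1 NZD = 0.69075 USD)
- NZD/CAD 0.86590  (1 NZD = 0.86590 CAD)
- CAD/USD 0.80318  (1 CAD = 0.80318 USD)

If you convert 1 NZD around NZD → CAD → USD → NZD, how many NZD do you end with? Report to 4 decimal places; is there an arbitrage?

1.0068 (arbitrage exists)

Around NZD → CAD → USD → NZD: 1 × 0.86590 × 0.80318 ÷ 0.69075 = 1.006838
Product > 1; profitable direction is NZD → CAD → USD → NZD.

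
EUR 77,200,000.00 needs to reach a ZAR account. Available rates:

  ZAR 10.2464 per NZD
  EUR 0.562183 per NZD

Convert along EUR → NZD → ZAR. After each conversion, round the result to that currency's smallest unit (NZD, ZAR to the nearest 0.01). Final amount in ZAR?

EUR 77,200,000.00 ÷ 0.562183 = NZD 137,321,832.93
NZD 137,321,832.93 × 10.2464 = ZAR 1,407,054,428.93

ZAR 1,407,054,428.93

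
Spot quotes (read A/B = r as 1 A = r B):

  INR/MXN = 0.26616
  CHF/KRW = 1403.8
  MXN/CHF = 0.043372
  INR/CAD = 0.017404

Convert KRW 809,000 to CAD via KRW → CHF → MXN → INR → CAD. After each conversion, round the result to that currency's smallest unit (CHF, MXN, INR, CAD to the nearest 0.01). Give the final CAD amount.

CAD 868.84

KRW 809,000 ÷ 1403.8 = CHF 576.29
CHF 576.29 ÷ 0.043372 = MXN 13,287.14
MXN 13,287.14 ÷ 0.26616 = INR 49,921.63
INR 49,921.63 × 0.017404 = CAD 868.84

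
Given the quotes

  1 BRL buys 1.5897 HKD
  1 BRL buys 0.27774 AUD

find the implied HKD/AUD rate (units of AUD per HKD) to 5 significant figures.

1 HKD ÷ 1.5897 = 0.62905 BRL
0.62905 BRL × 0.27774 = 0.174712 AUD

HKD/AUD = 0.17471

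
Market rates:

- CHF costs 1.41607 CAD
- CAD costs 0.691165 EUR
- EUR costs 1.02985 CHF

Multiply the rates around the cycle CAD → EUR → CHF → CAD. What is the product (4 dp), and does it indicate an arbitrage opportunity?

Around CAD → EUR → CHF → CAD: 1 × 0.691165 × 1.02985 × 1.41607 = 1.007953
Product > 1; profitable direction is CAD → EUR → CHF → CAD.

1.0080 (arbitrage exists)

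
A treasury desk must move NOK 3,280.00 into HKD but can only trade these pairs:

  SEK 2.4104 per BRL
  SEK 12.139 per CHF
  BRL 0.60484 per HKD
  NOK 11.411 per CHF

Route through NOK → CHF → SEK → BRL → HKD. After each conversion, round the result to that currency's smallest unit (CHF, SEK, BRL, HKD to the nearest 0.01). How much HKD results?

NOK 3,280.00 ÷ 11.411 = CHF 287.44
CHF 287.44 × 12.139 = SEK 3,489.23
SEK 3,489.23 ÷ 2.4104 = BRL 1,447.57
BRL 1,447.57 ÷ 0.60484 = HKD 2,393.31

HKD 2,393.31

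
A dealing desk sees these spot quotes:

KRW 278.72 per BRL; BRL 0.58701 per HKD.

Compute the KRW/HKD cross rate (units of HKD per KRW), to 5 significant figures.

1 KRW ÷ 278.72 = 0.00358783 BRL
0.00358783 BRL ÷ 0.58701 = 0.00611204 HKD

KRW/HKD = 0.0061120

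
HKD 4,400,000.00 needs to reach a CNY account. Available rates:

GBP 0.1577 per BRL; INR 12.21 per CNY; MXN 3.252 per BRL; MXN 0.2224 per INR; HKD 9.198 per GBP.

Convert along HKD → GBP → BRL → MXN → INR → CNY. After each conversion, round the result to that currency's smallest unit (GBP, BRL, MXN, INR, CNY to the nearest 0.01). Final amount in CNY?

CNY 3,632,684.38

HKD 4,400,000.00 ÷ 9.198 = GBP 478,364.86
GBP 478,364.86 ÷ 0.1577 = BRL 3,033,385.29
BRL 3,033,385.29 × 3.252 = MXN 9,864,568.96
MXN 9,864,568.96 ÷ 0.2224 = INR 44,355,076.26
INR 44,355,076.26 ÷ 12.21 = CNY 3,632,684.38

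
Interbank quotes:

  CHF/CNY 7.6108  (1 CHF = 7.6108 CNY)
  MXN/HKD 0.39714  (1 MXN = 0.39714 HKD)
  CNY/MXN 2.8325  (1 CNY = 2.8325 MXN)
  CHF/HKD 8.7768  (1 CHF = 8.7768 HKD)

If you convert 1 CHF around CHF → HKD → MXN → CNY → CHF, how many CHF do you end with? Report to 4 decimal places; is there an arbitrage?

Around CHF → HKD → MXN → CNY → CHF: 1 × 8.7768 ÷ 0.39714 ÷ 2.8325 ÷ 7.6108 = 1.025162
Product > 1; profitable direction is CHF → HKD → MXN → CNY → CHF.

1.0252 (arbitrage exists)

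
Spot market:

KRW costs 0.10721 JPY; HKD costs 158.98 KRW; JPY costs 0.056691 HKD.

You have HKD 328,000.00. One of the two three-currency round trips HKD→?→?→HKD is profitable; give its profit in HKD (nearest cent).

Profit: HKD 11,454.79

Profitable loop is HKD → JPY → KRW → HKD:
HKD 328,000.00 ÷ 0.056691 = JPY 5,785,751
JPY 5,785,751 ÷ 0.10721 = KRW 53,966,522
KRW 53,966,522 ÷ 158.98 = HKD 339,454.79
Profit = HKD 339,454.79 − HKD 328,000.00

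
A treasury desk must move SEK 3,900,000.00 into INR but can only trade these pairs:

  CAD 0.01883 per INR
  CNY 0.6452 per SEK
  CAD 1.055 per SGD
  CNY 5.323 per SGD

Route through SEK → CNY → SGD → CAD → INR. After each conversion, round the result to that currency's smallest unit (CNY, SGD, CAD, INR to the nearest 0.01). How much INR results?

SEK 3,900,000.00 × 0.6452 = CNY 2,516,280.00
CNY 2,516,280.00 ÷ 5.323 = SGD 472,718.39
SGD 472,718.39 × 1.055 = CAD 498,717.90
CAD 498,717.90 ÷ 0.01883 = INR 26,485,284.12

INR 26,485,284.12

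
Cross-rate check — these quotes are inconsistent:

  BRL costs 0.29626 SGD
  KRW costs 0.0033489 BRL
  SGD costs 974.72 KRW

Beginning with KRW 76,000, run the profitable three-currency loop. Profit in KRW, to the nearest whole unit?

Profitable loop is KRW → SGD → BRL → KRW:
KRW 76,000 ÷ 974.72 = SGD 77.97
SGD 77.97 ÷ 0.29626 = BRL 263.18
BRL 263.18 ÷ 0.0033489 = KRW 78,588
Profit = KRW 78,588 − KRW 76,000

Profit: KRW 2,588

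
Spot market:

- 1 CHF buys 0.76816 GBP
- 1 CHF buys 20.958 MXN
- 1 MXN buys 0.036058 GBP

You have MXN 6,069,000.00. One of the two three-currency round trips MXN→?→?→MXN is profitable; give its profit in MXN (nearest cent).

Profitable loop is MXN → CHF → GBP → MXN:
MXN 6,069,000.00 ÷ 20.958 = CHF 289,579.16
CHF 289,579.16 × 0.76816 = GBP 222,443.13
GBP 222,443.13 ÷ 0.036058 = MXN 6,169,036.73
Profit = MXN 6,169,036.73 − MXN 6,069,000.00

Profit: MXN 100,036.73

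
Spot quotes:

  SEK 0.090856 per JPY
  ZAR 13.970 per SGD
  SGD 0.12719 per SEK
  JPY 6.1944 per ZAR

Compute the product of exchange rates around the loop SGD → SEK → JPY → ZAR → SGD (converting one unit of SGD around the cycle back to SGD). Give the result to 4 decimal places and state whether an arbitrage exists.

Around SGD → SEK → JPY → ZAR → SGD: 1 ÷ 0.12719 ÷ 0.090856 ÷ 6.1944 ÷ 13.970 = 0.999995
Product ≈ 1 (deviation 0.001%, within rounding noise).

1.0000 (no arbitrage)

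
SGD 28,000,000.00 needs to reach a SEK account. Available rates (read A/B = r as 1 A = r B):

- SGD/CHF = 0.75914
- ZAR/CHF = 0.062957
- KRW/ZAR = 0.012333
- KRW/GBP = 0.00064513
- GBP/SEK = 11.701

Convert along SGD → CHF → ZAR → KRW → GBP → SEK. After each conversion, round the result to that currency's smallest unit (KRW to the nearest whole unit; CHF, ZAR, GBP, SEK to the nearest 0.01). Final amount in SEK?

SGD 28,000,000.00 × 0.75914 = CHF 21,255,920.00
CHF 21,255,920.00 ÷ 0.062957 = ZAR 337,625,998.70
ZAR 337,625,998.70 ÷ 0.012333 = KRW 27,375,820,863
KRW 27,375,820,863 × 0.00064513 = GBP 17,660,963.31
GBP 17,660,963.31 × 11.701 = SEK 206,650,931.69

SEK 206,650,931.69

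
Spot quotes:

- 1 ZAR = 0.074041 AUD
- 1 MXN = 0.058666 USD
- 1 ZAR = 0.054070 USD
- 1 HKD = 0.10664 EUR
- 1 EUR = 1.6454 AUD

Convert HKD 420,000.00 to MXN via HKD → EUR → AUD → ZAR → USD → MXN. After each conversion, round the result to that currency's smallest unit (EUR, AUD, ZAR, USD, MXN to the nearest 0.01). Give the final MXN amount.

MXN 917,357.24

HKD 420,000.00 × 0.10664 = EUR 44,788.80
EUR 44,788.80 × 1.6454 = AUD 73,695.49
AUD 73,695.49 ÷ 0.074041 = ZAR 995,333.53
ZAR 995,333.53 × 0.054070 = USD 53,817.68
USD 53,817.68 ÷ 0.058666 = MXN 917,357.24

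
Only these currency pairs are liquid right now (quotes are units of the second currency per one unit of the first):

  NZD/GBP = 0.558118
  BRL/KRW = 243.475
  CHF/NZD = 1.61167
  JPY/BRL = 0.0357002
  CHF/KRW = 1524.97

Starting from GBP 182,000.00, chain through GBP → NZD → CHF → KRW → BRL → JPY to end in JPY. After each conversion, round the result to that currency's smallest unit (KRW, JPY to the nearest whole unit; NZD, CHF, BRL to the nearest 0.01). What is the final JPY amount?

JPY 35,498,134

GBP 182,000.00 ÷ 0.558118 = NZD 326,095.92
NZD 326,095.92 ÷ 1.61167 = CHF 202,334.18
CHF 202,334.18 × 1524.97 = KRW 308,553,554
KRW 308,553,554 ÷ 243.475 = BRL 1,267,290.50
BRL 1,267,290.50 ÷ 0.0357002 = JPY 35,498,134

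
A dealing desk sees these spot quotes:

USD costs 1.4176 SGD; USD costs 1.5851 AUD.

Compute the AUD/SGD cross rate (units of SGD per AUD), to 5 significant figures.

1 AUD ÷ 1.5851 = 0.630875 USD
0.630875 USD × 1.4176 = 0.894328 SGD

AUD/SGD = 0.89433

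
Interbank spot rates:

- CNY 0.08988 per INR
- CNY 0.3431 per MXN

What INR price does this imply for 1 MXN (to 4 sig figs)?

1 MXN × 0.3431 = 0.3431 CNY
0.3431 CNY ÷ 0.08988 = 3.81731 INR

MXN/INR = 3.817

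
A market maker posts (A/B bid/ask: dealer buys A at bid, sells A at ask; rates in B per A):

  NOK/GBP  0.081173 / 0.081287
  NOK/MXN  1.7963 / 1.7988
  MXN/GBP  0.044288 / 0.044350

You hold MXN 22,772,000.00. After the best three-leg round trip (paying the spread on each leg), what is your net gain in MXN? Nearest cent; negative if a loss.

Best loop MXN → NOK → GBP → MXN:
MXN 22,772,000.00 ÷ 1.7988 (buy NOK at ask) = NOK 12,659,550.81
NOK 12,659,550.81 × 0.081173 (sell NOK at bid) = GBP 1,027,613.72
GBP 1,027,613.72 ÷ 0.044350 (buy MXN at ask) = MXN 23,170,546.07

Net profit: MXN 398,546.07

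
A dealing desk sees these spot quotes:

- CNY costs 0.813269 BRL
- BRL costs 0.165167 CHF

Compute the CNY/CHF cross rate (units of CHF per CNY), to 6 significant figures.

1 CNY × 0.813269 = 0.813269 BRL
0.813269 BRL × 0.165167 = 0.134325 CHF

CNY/CHF = 0.134325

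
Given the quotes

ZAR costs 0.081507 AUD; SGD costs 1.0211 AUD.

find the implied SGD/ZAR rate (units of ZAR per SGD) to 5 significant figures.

SGD/ZAR = 12.528

1 SGD × 1.0211 = 1.0211 AUD
1.0211 AUD ÷ 0.081507 = 12.5278 ZAR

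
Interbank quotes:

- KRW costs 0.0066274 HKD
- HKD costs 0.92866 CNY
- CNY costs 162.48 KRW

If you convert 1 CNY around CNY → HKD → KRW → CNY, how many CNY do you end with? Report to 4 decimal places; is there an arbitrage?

1.0000 (no arbitrage)

Around CNY → HKD → KRW → CNY: 1 ÷ 0.92866 ÷ 0.0066274 ÷ 162.48 = 1.000000
Product ≈ 1 (deviation 0.000%, within rounding noise).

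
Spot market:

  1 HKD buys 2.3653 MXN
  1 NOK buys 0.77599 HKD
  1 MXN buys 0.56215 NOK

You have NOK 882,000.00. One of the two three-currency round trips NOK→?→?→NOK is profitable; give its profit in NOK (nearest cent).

Profitable loop is NOK → HKD → MXN → NOK:
NOK 882,000.00 × 0.77599 = HKD 684,423.18
HKD 684,423.18 × 2.3653 = MXN 1,618,866.15
MXN 1,618,866.15 × 0.56215 = NOK 910,045.60
Profit = NOK 910,045.60 − NOK 882,000.00

Profit: NOK 28,045.60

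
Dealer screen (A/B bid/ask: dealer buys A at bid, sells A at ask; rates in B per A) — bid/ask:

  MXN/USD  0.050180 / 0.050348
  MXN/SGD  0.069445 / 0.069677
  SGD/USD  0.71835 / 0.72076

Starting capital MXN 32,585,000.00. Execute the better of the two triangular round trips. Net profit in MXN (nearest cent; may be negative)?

Best loop MXN → USD → SGD → MXN:
MXN 32,585,000.00 × 0.050180 (sell MXN at bid) = USD 1,635,115.30
USD 1,635,115.30 ÷ 0.72076 (buy SGD at ask) = SGD 2,268,598.84
SGD 2,268,598.84 ÷ 0.069677 (buy MXN at ask) = MXN 32,558,790.42

Net result: MXN -26,209.58 (no profitable arbitrage after spreads)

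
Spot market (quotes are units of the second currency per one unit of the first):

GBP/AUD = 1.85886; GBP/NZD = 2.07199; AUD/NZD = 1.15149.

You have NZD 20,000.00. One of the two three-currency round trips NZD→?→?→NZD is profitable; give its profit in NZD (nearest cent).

Profit: NZD 660.90

Profitable loop is NZD → GBP → AUD → NZD:
NZD 20,000.00 ÷ 2.07199 = GBP 9,652.56
GBP 9,652.56 × 1.85886 = AUD 17,942.75
AUD 17,942.75 × 1.15149 = NZD 20,660.90
Profit = NZD 20,660.90 − NZD 20,000.00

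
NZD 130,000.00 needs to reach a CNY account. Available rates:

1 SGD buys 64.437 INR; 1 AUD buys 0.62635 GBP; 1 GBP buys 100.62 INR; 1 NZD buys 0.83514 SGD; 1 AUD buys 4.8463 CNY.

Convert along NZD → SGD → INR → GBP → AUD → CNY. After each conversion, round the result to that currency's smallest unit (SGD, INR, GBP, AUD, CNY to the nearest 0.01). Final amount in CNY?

NZD 130,000.00 × 0.83514 = SGD 108,568.20
SGD 108,568.20 × 64.437 = INR 6,995,809.10
INR 6,995,809.10 ÷ 100.62 = GBP 69,527.02
GBP 69,527.02 ÷ 0.62635 = AUD 111,003.46
AUD 111,003.46 × 4.8463 = CNY 537,956.07

CNY 537,956.07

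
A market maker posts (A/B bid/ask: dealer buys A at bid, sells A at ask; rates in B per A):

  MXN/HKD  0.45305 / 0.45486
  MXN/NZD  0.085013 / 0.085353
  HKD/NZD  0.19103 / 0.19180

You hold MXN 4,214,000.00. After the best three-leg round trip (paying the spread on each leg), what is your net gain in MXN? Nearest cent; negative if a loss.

Net profit: MXN 58,907.11

Best loop MXN → HKD → NZD → MXN:
MXN 4,214,000.00 × 0.45305 (sell MXN at bid) = HKD 1,909,152.70
HKD 1,909,152.70 × 0.19103 (sell HKD at bid) = NZD 364,705.44
NZD 364,705.44 ÷ 0.085353 (buy MXN at ask) = MXN 4,272,907.11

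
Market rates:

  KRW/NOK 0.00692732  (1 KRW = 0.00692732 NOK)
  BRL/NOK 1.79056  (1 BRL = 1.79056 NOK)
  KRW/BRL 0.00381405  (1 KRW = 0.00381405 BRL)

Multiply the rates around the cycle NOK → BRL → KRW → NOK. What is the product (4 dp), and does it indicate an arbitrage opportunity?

Around NOK → BRL → KRW → NOK: 1 ÷ 1.79056 ÷ 0.00381405 × 0.00692732 = 1.014355
Product > 1; profitable direction is NOK → BRL → KRW → NOK.

1.0144 (arbitrage exists)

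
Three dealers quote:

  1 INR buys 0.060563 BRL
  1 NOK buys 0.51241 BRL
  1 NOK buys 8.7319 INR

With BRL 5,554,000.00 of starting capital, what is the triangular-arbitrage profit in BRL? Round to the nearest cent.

Profitable loop is BRL → NOK → INR → BRL:
BRL 5,554,000.00 ÷ 0.51241 = NOK 10,838,976.60
NOK 10,838,976.60 × 8.7319 = INR 94,644,859.78
INR 94,644,859.78 × 0.060563 = BRL 5,731,976.64
Profit = BRL 5,731,976.64 − BRL 5,554,000.00

Profit: BRL 177,976.64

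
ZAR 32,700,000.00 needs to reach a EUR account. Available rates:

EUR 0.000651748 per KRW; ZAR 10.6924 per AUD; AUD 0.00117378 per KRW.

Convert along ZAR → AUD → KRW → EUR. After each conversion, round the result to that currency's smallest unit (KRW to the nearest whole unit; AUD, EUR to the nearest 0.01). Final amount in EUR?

EUR 1,698,108.98

ZAR 32,700,000.00 ÷ 10.6924 = AUD 3,058,246.98
AUD 3,058,246.98 ÷ 0.00117378 = KRW 2,605,468,640
KRW 2,605,468,640 × 0.000651748 = EUR 1,698,108.98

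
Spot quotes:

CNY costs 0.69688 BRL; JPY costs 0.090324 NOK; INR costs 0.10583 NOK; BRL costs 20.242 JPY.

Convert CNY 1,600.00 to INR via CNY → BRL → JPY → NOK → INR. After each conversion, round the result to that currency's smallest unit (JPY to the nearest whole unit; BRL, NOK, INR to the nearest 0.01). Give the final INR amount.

CNY 1,600.00 × 0.69688 = BRL 1,115.01
BRL 1,115.01 × 20.242 = JPY 22,570
JPY 22,570 × 0.090324 = NOK 2,038.61
NOK 2,038.61 ÷ 0.10583 = INR 19,263.06

INR 19,263.06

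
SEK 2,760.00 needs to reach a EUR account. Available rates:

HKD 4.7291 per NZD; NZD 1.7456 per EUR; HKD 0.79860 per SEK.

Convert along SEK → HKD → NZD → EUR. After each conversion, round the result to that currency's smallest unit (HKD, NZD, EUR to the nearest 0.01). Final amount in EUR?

EUR 267.00

SEK 2,760.00 × 0.79860 = HKD 2,204.14
HKD 2,204.14 ÷ 4.7291 = NZD 466.08
NZD 466.08 ÷ 1.7456 = EUR 267.00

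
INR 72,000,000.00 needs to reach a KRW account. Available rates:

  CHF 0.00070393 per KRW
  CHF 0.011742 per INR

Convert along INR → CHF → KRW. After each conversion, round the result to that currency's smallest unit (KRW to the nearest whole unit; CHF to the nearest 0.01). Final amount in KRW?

KRW 1,201,005,782

INR 72,000,000.00 × 0.011742 = CHF 845,424.00
CHF 845,424.00 ÷ 0.00070393 = KRW 1,201,005,782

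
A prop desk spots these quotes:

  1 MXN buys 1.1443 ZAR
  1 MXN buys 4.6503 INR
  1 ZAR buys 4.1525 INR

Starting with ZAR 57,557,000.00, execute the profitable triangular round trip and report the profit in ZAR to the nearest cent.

Profit: ZAR 1,255,104.13

Profitable loop is ZAR → INR → MXN → ZAR:
ZAR 57,557,000.00 × 4.1525 = INR 239,005,442.50
INR 239,005,442.50 ÷ 4.6503 = MXN 51,395,704.04
MXN 51,395,704.04 × 1.1443 = ZAR 58,812,104.13
Profit = ZAR 58,812,104.13 − ZAR 57,557,000.00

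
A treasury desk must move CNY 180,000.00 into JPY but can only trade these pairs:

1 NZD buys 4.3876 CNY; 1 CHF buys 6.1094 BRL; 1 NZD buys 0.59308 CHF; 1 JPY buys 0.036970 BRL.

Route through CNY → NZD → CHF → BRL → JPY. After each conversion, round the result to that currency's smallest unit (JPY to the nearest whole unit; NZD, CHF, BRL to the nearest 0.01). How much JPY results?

CNY 180,000.00 ÷ 4.3876 = NZD 41,024.71
NZD 41,024.71 × 0.59308 = CHF 24,330.94
CHF 24,330.94 × 6.1094 = BRL 148,647.44
BRL 148,647.44 ÷ 0.036970 = JPY 4,020,758

JPY 4,020,758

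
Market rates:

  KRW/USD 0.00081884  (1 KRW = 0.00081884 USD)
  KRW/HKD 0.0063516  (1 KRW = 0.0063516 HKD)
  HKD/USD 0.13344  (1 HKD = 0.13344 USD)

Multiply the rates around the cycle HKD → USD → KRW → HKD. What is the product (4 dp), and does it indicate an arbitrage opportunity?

Around HKD → USD → KRW → HKD: 1 × 0.13344 ÷ 0.00081884 × 0.0063516 = 1.035071
Product > 1; profitable direction is HKD → USD → KRW → HKD.

1.0351 (arbitrage exists)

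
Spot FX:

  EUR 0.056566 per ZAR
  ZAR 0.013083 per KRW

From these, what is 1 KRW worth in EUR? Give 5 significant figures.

KRW/EUR = 0.00074005

1 KRW × 0.013083 = 0.013083 ZAR
0.013083 ZAR × 0.056566 = 0.000740053 EUR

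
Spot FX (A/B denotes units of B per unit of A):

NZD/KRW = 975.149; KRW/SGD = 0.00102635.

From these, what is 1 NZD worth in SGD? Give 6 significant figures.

1 NZD × 975.149 = 975.149 KRW
975.149 KRW × 0.00102635 = 1.00084 SGD

NZD/SGD = 1.00084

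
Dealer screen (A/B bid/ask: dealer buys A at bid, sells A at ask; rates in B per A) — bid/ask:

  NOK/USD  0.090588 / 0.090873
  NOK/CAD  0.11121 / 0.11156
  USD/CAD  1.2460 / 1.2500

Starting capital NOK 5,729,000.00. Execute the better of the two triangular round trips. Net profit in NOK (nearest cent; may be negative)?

Best loop NOK → USD → CAD → NOK:
NOK 5,729,000.00 × 0.090588 (sell NOK at bid) = USD 518,978.65
USD 518,978.65 × 1.2460 (sell USD at bid) = CAD 646,647.40
CAD 646,647.40 ÷ 0.11156 (buy NOK at ask) = NOK 5,796,409.11

Net profit: NOK 67,409.11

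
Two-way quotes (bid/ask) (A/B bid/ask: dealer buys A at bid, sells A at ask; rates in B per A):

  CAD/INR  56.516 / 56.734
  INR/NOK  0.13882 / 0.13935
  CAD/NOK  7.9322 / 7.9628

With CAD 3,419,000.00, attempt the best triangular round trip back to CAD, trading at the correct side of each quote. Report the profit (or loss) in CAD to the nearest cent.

Net profit: CAD 11,381.17

Best loop CAD → NOK → INR → CAD:
CAD 3,419,000.00 × 7.9322 (sell CAD at bid) = NOK 27,120,191.80
NOK 27,120,191.80 ÷ 0.13935 (buy INR at ask) = INR 194,619,245.07
INR 194,619,245.07 ÷ 56.734 (buy CAD at ask) = CAD 3,430,381.17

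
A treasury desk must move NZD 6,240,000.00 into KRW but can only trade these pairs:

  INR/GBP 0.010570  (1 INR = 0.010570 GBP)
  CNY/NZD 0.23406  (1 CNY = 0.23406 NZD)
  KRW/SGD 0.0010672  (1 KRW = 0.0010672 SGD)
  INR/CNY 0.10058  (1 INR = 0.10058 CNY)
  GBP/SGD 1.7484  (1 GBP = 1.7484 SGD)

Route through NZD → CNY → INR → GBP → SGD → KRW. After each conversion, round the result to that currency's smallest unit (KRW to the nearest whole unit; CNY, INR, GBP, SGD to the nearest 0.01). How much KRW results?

NZD 6,240,000.00 ÷ 0.23406 = CNY 26,659,830.81
CNY 26,659,830.81 ÷ 0.10058 = INR 265,060,954.56
INR 265,060,954.56 × 0.010570 = GBP 2,801,694.29
GBP 2,801,694.29 × 1.7484 = SGD 4,898,482.30
SGD 4,898,482.30 ÷ 0.0010672 = KRW 4,590,032,140

KRW 4,590,032,140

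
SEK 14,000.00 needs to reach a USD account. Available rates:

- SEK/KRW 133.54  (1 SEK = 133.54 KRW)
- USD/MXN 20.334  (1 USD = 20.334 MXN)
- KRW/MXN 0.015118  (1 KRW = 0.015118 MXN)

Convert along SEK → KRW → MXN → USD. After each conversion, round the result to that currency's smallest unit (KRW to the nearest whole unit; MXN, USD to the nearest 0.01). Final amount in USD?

SEK 14,000.00 × 133.54 = KRW 1,869,560
KRW 1,869,560 × 0.015118 = MXN 28,264.01
MXN 28,264.01 ÷ 20.334 = USD 1,389.99

USD 1,389.99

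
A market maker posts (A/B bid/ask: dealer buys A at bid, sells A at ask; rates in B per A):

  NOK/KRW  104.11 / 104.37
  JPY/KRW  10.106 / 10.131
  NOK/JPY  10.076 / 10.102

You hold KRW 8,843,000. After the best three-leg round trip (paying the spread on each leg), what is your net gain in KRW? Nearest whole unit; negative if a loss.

Net profit: KRW 152,647

Best loop KRW → JPY → NOK → KRW:
KRW 8,843,000 ÷ 10.131 (buy JPY at ask) = JPY 872,865
JPY 872,865 ÷ 10.102 (buy NOK at ask) = NOK 86,405.21
NOK 86,405.21 × 104.11 (sell NOK at bid) = KRW 8,995,647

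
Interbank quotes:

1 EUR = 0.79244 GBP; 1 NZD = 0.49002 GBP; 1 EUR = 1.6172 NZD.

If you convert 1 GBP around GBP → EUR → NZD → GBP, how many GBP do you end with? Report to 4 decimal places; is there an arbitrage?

1.0000 (no arbitrage)

Around GBP → EUR → NZD → GBP: 1 ÷ 0.79244 × 1.6172 × 0.49002 = 1.000026
Product ≈ 1 (deviation 0.003%, within rounding noise).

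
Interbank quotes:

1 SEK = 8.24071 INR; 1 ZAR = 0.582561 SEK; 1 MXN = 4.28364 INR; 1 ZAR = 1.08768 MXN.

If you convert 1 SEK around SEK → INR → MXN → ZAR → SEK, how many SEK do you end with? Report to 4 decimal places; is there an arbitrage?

Around SEK → INR → MXN → ZAR → SEK: 1 × 8.24071 ÷ 4.28364 ÷ 1.08768 × 0.582561 = 1.030367
Product > 1; profitable direction is SEK → INR → MXN → ZAR → SEK.

1.0304 (arbitrage exists)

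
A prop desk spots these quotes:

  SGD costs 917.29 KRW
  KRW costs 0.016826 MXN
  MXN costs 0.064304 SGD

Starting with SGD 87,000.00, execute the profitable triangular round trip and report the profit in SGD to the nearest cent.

Profit: SGD 658.44

Profitable loop is SGD → MXN → KRW → SGD:
SGD 87,000.00 ÷ 0.064304 = MXN 1,352,948.49
MXN 1,352,948.49 ÷ 0.016826 = KRW 80,408,207
KRW 80,408,207 ÷ 917.29 = SGD 87,658.44
Profit = SGD 87,658.44 − SGD 87,000.00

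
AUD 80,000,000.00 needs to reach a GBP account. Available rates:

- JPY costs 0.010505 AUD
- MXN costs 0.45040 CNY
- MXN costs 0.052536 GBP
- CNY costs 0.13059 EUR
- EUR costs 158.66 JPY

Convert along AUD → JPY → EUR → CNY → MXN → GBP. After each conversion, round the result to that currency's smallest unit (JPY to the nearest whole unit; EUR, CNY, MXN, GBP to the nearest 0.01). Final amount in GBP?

GBP 42,872,141.74

AUD 80,000,000.00 ÷ 0.010505 = JPY 7,615,421,228
JPY 7,615,421,228 ÷ 158.66 = EUR 47,998,369.02
EUR 47,998,369.02 ÷ 0.13059 = CNY 367,550,111.19
CNY 367,550,111.19 ÷ 0.45040 = MXN 816,052,644.74
MXN 816,052,644.74 × 0.052536 = GBP 42,872,141.74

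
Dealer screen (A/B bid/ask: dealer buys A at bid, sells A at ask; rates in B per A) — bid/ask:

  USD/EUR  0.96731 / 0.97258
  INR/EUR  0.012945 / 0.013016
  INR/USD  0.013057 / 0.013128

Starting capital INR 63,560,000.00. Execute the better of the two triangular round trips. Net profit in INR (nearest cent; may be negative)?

Net profit: INR 880,965.80

Best loop INR → EUR → USD → INR:
INR 63,560,000.00 × 0.012945 (sell INR at bid) = EUR 822,784.20
EUR 822,784.20 ÷ 0.97258 (buy USD at ask) = USD 845,981.00
USD 845,981.00 ÷ 0.013128 (buy INR at ask) = INR 64,440,965.80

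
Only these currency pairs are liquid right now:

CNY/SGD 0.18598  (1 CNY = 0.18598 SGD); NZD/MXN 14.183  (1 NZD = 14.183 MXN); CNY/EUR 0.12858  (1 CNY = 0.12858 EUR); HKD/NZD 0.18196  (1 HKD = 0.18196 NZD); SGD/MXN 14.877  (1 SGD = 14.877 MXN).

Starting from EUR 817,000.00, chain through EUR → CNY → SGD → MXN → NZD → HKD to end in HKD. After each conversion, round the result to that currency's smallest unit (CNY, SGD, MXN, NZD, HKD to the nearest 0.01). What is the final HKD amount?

EUR 817,000.00 ÷ 0.12858 = CNY 6,354,020.84
CNY 6,354,020.84 × 0.18598 = SGD 1,181,720.80
SGD 1,181,720.80 × 14.877 = MXN 17,580,460.34
MXN 17,580,460.34 ÷ 14.183 = NZD 1,239,544.55
NZD 1,239,544.55 ÷ 0.18196 = HKD 6,812,181.52

HKD 6,812,181.52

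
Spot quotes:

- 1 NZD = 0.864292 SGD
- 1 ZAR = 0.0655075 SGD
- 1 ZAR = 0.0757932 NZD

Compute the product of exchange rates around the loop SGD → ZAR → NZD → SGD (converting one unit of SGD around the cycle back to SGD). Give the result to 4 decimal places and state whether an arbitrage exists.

Around SGD → ZAR → NZD → SGD: 1 ÷ 0.0655075 × 0.0757932 × 0.864292 = 0.999999
Product ≈ 1 (deviation 0.000%, within rounding noise).

1.0000 (no arbitrage)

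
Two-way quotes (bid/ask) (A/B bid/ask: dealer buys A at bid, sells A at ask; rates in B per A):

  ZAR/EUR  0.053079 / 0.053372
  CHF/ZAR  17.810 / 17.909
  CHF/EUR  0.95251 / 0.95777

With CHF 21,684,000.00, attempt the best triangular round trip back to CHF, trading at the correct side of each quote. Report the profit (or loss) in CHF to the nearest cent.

Best loop CHF → EUR → ZAR → CHF:
CHF 21,684,000.00 × 0.95251 (sell CHF at bid) = EUR 20,654,226.84
EUR 20,654,226.84 ÷ 0.053372 (buy ZAR at ask) = ZAR 386,986,188.26
ZAR 386,986,188.26 ÷ 17.909 (buy CHF at ask) = CHF 21,608,475.53

Net result: CHF -75,524.47 (no profitable arbitrage after spreads)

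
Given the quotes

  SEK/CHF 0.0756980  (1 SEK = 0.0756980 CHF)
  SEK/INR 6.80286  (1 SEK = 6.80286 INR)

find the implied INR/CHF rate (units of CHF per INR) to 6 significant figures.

INR/CHF = 0.0111274

1 INR ÷ 6.80286 = 0.146997 SEK
0.146997 SEK × 0.0756980 = 0.0111274 CHF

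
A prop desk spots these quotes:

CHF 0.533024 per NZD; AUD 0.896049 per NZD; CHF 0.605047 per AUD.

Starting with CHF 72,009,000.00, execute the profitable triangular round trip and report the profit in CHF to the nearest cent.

Profitable loop is CHF → NZD → AUD → CHF:
CHF 72,009,000.00 ÷ 0.533024 = NZD 135,095,230.23
NZD 135,095,230.23 × 0.896049 = AUD 121,051,945.96
AUD 121,051,945.96 × 0.605047 = CHF 73,242,116.74
Profit = CHF 73,242,116.74 − CHF 72,009,000.00

Profit: CHF 1,233,116.74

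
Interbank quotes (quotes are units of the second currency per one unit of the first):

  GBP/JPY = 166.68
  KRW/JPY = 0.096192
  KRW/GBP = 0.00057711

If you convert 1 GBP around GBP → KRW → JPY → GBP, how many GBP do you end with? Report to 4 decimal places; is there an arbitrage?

Around GBP → KRW → JPY → GBP: 1 ÷ 0.00057711 × 0.096192 ÷ 166.68 = 0.999993
Product ≈ 1 (deviation 0.001%, within rounding noise).

1.0000 (no arbitrage)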